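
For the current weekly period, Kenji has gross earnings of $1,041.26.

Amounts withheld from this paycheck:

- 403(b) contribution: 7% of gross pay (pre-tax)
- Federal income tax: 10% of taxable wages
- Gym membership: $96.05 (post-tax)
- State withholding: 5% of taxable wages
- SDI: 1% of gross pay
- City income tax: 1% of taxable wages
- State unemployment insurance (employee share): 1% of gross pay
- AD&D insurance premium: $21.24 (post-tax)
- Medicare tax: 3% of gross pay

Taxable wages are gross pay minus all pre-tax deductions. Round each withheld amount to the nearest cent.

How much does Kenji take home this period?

$644.08

403(b) contribution: $1,041.26 × 0.07 = $72.89
Taxable wages = $1,041.26 − $72.89 = $968.37
City income tax: $968.37 × 0.01 = $9.68
State withholding: $968.37 × 0.05 = $48.42
Federal income tax: $968.37 × 0.1 = $96.84
State unemployment insurance (employee share): $1,041.26 × 0.01 = $10.41
Medicare tax: $1,041.26 × 0.03 = $31.24
SDI: $1,041.26 × 0.01 = $10.41
Gym membership: $96.05
AD&D insurance premium: $21.24
Total deductions = $72.89 + $9.68 + $48.42 + $96.84 + $10.41 + $31.24 + $10.41 + $96.05 + $21.24 = $397.18
Net pay = $1,041.26 − $397.18 = $644.08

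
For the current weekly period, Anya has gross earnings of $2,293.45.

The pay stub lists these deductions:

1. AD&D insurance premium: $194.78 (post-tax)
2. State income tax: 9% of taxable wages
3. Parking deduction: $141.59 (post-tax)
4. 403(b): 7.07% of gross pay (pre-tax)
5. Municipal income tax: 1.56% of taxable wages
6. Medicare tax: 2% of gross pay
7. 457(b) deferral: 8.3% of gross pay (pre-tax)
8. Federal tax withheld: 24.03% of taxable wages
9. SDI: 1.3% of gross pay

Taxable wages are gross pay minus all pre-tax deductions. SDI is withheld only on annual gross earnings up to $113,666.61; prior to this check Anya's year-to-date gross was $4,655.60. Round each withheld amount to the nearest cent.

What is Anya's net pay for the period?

$857.52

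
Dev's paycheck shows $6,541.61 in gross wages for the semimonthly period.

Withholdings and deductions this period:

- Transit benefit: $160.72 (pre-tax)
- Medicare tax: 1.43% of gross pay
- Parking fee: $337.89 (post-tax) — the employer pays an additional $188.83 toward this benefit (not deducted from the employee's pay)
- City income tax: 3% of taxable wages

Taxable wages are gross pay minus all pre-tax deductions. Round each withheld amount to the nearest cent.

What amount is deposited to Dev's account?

$5,758.02

Transit benefit: $160.72
Taxable wages = $6,541.61 − $160.72 = $6,380.89
City income tax: $6,380.89 × 0.03 = $191.43
Medicare tax: $6,541.61 × 0.0143 = $93.55
Parking fee: $337.89
(Employer's $188.83 toward parking fee is not withheld from the employee.)
Total deductions = $160.72 + $191.43 + $93.55 + $337.89 = $783.59
Net pay = $6,541.61 − $783.59 = $5,758.02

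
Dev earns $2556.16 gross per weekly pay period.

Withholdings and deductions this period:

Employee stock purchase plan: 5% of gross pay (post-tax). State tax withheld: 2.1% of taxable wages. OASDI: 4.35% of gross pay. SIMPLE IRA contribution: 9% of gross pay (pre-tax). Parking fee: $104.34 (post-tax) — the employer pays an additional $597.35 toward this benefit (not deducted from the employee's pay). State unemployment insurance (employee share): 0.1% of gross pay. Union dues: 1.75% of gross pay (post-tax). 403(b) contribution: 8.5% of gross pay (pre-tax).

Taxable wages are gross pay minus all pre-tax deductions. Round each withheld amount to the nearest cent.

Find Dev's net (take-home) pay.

$1673.92

SIMPLE IRA contribution: $2556.16 × 0.09 = $230.05
403(b) contribution: $2556.16 × 0.085 = $217.27
Pre-tax total = $230.05 + $217.27 = $447.32
Taxable wages = $2556.16 − $447.32 = $2108.84
State tax withheld: $2108.84 × 0.021 = $44.29
OASDI: $2556.16 × 0.0435 = $111.19
State unemployment insurance (employee share): $2556.16 × 0.001 = $2.56
Union dues: $2556.16 × 0.0175 = $44.73
Employee stock purchase plan: $2556.16 × 0.05 = $127.81
Parking fee: $104.34
(Employer's $597.35 toward parking fee is not withheld from the employee.)
Total deductions = $230.05 + $217.27 + $44.29 + $111.19 + $2.56 + $44.73 + $127.81 + $104.34 = $882.24
Net pay = $2556.16 − $882.24 = $1673.92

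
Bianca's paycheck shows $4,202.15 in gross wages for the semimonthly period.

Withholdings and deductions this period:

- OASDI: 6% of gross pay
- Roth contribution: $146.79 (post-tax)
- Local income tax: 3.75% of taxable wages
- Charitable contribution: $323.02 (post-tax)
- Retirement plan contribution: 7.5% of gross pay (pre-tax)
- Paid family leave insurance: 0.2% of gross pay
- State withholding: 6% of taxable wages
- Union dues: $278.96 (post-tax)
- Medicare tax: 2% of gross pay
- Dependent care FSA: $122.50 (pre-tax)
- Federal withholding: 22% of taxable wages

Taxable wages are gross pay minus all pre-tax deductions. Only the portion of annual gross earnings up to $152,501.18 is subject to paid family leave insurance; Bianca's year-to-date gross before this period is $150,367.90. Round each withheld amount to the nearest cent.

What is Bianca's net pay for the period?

Dependent care FSA: $122.50
Retirement plan contribution: $4,202.15 × 0.075 = $315.16
Pre-tax total = $122.50 + $315.16 = $437.66
Taxable wages = $4,202.15 − $437.66 = $3,764.49
State withholding: $3,764.49 × 0.06 = $225.87
Local income tax: $3,764.49 × 0.0375 = $141.17
Federal withholding: $3,764.49 × 0.22 = $828.19
Paid family leave insurance: only $152,501.18 − $150,367.90 = $2,133.28 of this check is subject → $2,133.28 × 0.002 = $4.27
Medicare tax: $4,202.15 × 0.02 = $84.04
OASDI: $4,202.15 × 0.06 = $252.13
Union dues: $278.96
Roth contribution: $146.79
Charitable contribution: $323.02
Total deductions = $122.50 + $315.16 + $225.87 + $141.17 + $828.19 + $4.27 + $84.04 + $252.13 + $278.96 + $146.79 + $323.02 = $2,722.10
Net pay = $4,202.15 − $2,722.10 = $1,480.05

$1,480.05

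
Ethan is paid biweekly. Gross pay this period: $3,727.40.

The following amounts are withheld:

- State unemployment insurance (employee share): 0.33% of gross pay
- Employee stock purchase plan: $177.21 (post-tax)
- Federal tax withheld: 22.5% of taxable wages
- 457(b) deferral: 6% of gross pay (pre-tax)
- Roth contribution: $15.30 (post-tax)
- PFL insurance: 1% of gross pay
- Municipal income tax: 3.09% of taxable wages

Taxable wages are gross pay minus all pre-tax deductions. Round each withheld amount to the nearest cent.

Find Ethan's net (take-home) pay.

$2,365.06

457(b) deferral: $3,727.40 × 0.06 = $223.64
Taxable wages = $3,727.40 − $223.64 = $3,503.76
Municipal income tax: $3,503.76 × 0.0309 = $108.27
Federal tax withheld: $3,503.76 × 0.225 = $788.35
PFL insurance: $3,727.40 × 0.01 = $37.27
State unemployment insurance (employee share): $3,727.40 × 0.0033 = $12.30
Employee stock purchase plan: $177.21
Roth contribution: $15.30
Total deductions = $223.64 + $108.27 + $788.35 + $37.27 + $12.30 + $177.21 + $15.30 = $1,362.34
Net pay = $3,727.40 − $1,362.34 = $2,365.06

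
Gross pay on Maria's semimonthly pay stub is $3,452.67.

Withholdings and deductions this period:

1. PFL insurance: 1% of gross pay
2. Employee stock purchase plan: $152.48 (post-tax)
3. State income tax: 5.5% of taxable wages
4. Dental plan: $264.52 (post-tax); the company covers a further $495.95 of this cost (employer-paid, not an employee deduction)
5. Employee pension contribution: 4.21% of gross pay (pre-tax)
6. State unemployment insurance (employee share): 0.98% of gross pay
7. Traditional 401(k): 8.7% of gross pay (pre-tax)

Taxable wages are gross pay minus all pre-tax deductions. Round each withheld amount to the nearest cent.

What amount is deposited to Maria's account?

Employee pension contribution: $3,452.67 × 0.0421 = $145.36
Traditional 401(k): $3,452.67 × 0.087 = $300.38
Pre-tax total = $145.36 + $300.38 = $445.74
Taxable wages = $3,452.67 − $445.74 = $3,006.93
State income tax: $3,006.93 × 0.055 = $165.38
State unemployment insurance (employee share): $3,452.67 × 0.0098 = $33.84
PFL insurance: $3,452.67 × 0.01 = $34.53
Employee stock purchase plan: $152.48
Dental plan: $264.52
(Employer's $495.95 toward dental plan is not withheld from the employee.)
Total deductions = $145.36 + $300.38 + $165.38 + $33.84 + $34.53 + $152.48 + $264.52 = $1,096.49
Net pay = $3,452.67 − $1,096.49 = $2,356.18

$2,356.18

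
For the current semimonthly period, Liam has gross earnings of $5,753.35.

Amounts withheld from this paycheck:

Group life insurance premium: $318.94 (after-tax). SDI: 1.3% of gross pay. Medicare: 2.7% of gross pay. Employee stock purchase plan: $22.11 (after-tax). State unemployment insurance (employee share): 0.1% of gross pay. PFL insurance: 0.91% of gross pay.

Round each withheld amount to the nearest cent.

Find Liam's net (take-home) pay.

$5,124.06

PFL insurance: $5,753.35 × 0.0091 = $52.36
Medicare: $5,753.35 × 0.027 = $155.34
State unemployment insurance (employee share): $5,753.35 × 0.001 = $5.75
SDI: $5,753.35 × 0.013 = $74.79
Employee stock purchase plan: $22.11
Group life insurance premium: $318.94
Total deductions = $52.36 + $155.34 + $5.75 + $74.79 + $22.11 + $318.94 = $629.29
Net pay = $5,753.35 − $629.29 = $5,124.06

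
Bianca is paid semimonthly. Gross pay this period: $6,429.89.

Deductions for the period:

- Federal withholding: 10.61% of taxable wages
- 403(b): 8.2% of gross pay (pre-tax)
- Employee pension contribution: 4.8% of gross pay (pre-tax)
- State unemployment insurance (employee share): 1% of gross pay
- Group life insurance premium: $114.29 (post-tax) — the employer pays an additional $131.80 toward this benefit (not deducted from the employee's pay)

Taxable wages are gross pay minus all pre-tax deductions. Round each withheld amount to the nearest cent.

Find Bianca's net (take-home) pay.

Employee pension contribution: $6,429.89 × 0.048 = $308.63
403(b): $6,429.89 × 0.082 = $527.25
Pre-tax total = $308.63 + $527.25 = $835.88
Taxable wages = $6,429.89 − $835.88 = $5,594.01
Federal withholding: $5,594.01 × 0.1061 = $593.52
State unemployment insurance (employee share): $6,429.89 × 0.01 = $64.30
Group life insurance premium: $114.29
(Employer's $131.80 toward group life insurance premium is not withheld from the employee.)
Total deductions = $308.63 + $527.25 + $593.52 + $64.30 + $114.29 = $1,607.99
Net pay = $6,429.89 − $1,607.99 = $4,821.90

$4,821.90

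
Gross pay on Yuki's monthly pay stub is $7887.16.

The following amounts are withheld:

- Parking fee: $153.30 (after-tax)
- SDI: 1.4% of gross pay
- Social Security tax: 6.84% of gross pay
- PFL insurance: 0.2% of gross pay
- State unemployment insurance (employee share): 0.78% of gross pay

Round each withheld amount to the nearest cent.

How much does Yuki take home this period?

PFL insurance: $7887.16 × 0.002 = $15.77
State unemployment insurance (employee share): $7887.16 × 0.0078 = $61.52
Social Security tax: $7887.16 × 0.0684 = $539.48
SDI: $7887.16 × 0.014 = $110.42
Parking fee: $153.30
Total deductions = $15.77 + $61.52 + $539.48 + $110.42 + $153.30 = $880.49
Net pay = $7887.16 − $880.49 = $7006.67

$7006.67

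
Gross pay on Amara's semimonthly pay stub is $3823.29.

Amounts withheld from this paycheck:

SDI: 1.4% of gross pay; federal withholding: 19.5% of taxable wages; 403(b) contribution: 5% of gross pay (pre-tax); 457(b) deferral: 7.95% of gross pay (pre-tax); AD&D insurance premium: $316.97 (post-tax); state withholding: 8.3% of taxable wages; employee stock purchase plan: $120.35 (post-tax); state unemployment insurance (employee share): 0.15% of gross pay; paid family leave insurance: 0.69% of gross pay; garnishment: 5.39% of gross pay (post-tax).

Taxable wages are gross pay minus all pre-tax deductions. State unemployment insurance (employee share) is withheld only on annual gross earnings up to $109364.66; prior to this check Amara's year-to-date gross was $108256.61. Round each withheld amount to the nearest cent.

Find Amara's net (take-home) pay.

$1677.97

457(b) deferral: $3823.29 × 0.0795 = $303.95
403(b) contribution: $3823.29 × 0.05 = $191.16
Pre-tax total = $303.95 + $191.16 = $495.11
Taxable wages = $3823.29 − $495.11 = $3328.18
Federal withholding: $3328.18 × 0.195 = $649.00
State withholding: $3328.18 × 0.083 = $276.24
SDI: $3823.29 × 0.014 = $53.53
Paid family leave insurance: $3823.29 × 0.0069 = $26.38
State unemployment insurance (employee share): only $109364.66 − $108256.61 = $1108.05 of this check is subject → $1108.05 × 0.0015 = $1.66
AD&D insurance premium: $316.97
Employee stock purchase plan: $120.35
Garnishment: $3823.29 × 0.0539 = $206.08
Total deductions = $303.95 + $191.16 + $649.00 + $276.24 + $53.53 + $26.38 + $1.66 + $316.97 + $120.35 + $206.08 = $2145.32
Net pay = $3823.29 − $2145.32 = $1677.97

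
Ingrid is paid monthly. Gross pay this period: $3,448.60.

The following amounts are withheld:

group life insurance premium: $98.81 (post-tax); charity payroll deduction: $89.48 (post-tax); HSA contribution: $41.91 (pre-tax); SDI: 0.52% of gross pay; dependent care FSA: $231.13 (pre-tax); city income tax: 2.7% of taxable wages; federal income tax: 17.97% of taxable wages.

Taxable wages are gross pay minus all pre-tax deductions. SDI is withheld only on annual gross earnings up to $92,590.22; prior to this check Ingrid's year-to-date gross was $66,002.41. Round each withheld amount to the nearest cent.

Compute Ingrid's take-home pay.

HSA contribution: $41.91
Dependent care FSA: $231.13
Pre-tax total = $41.91 + $231.13 = $273.04
Taxable wages = $3,448.60 − $273.04 = $3,175.56
Federal income tax: $3,175.56 × 0.1797 = $570.65
City income tax: $3,175.56 × 0.027 = $85.74
SDI: cap not yet reached, full $3,448.60 is subject → $3,448.60 × 0.0052 = $17.93
Group life insurance premium: $98.81
Charity payroll deduction: $89.48
Total deductions = $41.91 + $231.13 + $570.65 + $85.74 + $17.93 + $98.81 + $89.48 = $1,135.65
Net pay = $3,448.60 − $1,135.65 = $2,312.95

$2,312.95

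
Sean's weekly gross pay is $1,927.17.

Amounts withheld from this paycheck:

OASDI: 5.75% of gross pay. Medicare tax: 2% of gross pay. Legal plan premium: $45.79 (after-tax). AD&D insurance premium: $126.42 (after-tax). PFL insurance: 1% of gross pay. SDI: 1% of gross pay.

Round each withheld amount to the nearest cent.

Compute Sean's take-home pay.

$1,567.07

Medicare tax: $1,927.17 × 0.02 = $38.54
PFL insurance: $1,927.17 × 0.01 = $19.27
OASDI: $1,927.17 × 0.0575 = $110.81
SDI: $1,927.17 × 0.01 = $19.27
AD&D insurance premium: $126.42
Legal plan premium: $45.79
Total deductions = $38.54 + $19.27 + $110.81 + $19.27 + $126.42 + $45.79 = $360.10
Net pay = $1,927.17 − $360.10 = $1,567.07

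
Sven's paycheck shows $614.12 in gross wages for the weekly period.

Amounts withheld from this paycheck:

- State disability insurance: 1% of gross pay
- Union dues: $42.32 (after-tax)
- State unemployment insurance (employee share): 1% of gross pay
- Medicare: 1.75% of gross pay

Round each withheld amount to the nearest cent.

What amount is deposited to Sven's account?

$548.77

State disability insurance: $614.12 × 0.01 = $6.14
Medicare: $614.12 × 0.0175 = $10.75
State unemployment insurance (employee share): $614.12 × 0.01 = $6.14
Union dues: $42.32
Total deductions = $6.14 + $10.75 + $6.14 + $42.32 = $65.35
Net pay = $614.12 − $65.35 = $548.77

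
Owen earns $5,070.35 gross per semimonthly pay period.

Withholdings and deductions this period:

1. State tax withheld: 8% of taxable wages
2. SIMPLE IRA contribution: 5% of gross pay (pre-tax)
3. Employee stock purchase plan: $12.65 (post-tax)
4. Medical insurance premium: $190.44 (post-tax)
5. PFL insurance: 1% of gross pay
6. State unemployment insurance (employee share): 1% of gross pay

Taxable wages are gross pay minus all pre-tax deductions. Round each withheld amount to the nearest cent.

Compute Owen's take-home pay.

$4,126.99

SIMPLE IRA contribution: $5,070.35 × 0.05 = $253.52
Taxable wages = $5,070.35 − $253.52 = $4,816.83
State tax withheld: $4,816.83 × 0.08 = $385.35
State unemployment insurance (employee share): $5,070.35 × 0.01 = $50.70
PFL insurance: $5,070.35 × 0.01 = $50.70
Medical insurance premium: $190.44
Employee stock purchase plan: $12.65
Total deductions = $253.52 + $385.35 + $50.70 + $50.70 + $190.44 + $12.65 = $943.36
Net pay = $5,070.35 − $943.36 = $4,126.99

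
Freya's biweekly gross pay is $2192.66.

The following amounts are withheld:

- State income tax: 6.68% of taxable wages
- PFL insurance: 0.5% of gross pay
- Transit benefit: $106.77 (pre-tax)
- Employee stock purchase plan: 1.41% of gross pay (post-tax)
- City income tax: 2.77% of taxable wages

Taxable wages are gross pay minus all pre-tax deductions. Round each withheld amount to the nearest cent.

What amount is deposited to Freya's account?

$1846.89

Transit benefit: $106.77
Taxable wages = $2192.66 − $106.77 = $2085.89
State income tax: $2085.89 × 0.0668 = $139.34
City income tax: $2085.89 × 0.0277 = $57.78
PFL insurance: $2192.66 × 0.005 = $10.96
Employee stock purchase plan: $2192.66 × 0.0141 = $30.92
Total deductions = $106.77 + $139.34 + $57.78 + $10.96 + $30.92 = $345.77
Net pay = $2192.66 − $345.77 = $1846.89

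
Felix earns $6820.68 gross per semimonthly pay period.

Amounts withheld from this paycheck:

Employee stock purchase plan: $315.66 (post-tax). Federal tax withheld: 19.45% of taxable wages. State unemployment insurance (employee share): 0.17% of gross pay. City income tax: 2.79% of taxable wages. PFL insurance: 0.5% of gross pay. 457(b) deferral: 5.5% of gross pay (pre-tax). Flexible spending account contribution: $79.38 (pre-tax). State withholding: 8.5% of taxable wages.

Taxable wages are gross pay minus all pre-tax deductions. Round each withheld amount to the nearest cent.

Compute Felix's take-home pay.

457(b) deferral: $6820.68 × 0.055 = $375.14
Flexible spending account contribution: $79.38
Pre-tax total = $375.14 + $79.38 = $454.52
Taxable wages = $6820.68 − $454.52 = $6366.16
Federal tax withheld: $6366.16 × 0.1945 = $1238.22
City income tax: $6366.16 × 0.0279 = $177.62
State withholding: $6366.16 × 0.085 = $541.12
State unemployment insurance (employee share): $6820.68 × 0.0017 = $11.60
PFL insurance: $6820.68 × 0.005 = $34.10
Employee stock purchase plan: $315.66
Total deductions = $375.14 + $79.38 + $1238.22 + $177.62 + $541.12 + $11.60 + $34.10 + $315.66 = $2772.84
Net pay = $6820.68 − $2772.84 = $4047.84

$4047.84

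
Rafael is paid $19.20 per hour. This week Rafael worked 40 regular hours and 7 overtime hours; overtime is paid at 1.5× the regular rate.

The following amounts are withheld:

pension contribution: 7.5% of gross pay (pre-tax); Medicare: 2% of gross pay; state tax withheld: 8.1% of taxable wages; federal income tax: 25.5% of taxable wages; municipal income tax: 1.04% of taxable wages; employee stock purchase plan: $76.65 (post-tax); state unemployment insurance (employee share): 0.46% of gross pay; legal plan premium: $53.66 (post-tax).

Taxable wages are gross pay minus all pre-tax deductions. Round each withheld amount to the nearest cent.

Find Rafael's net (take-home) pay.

$432.04

Regular pay: 40 × $19.20 = $768.00
Overtime pay: 7 × $19.20 × 1.5 = $201.60
Gross pay = $768.00 + $201.60 = $969.60
Pension contribution: $969.60 × 0.075 = $72.72
Taxable wages = $969.60 − $72.72 = $896.88
Municipal income tax: $896.88 × 0.0104 = $9.33
State tax withheld: $896.88 × 0.081 = $72.65
Federal income tax: $896.88 × 0.255 = $228.70
State unemployment insurance (employee share): $969.60 × 0.0046 = $4.46
Medicare: $969.60 × 0.02 = $19.39
Employee stock purchase plan: $76.65
Legal plan premium: $53.66
Total deductions = $72.72 + $9.33 + $72.65 + $228.70 + $4.46 + $19.39 + $76.65 + $53.66 = $537.56
Net pay = $969.60 − $537.56 = $432.04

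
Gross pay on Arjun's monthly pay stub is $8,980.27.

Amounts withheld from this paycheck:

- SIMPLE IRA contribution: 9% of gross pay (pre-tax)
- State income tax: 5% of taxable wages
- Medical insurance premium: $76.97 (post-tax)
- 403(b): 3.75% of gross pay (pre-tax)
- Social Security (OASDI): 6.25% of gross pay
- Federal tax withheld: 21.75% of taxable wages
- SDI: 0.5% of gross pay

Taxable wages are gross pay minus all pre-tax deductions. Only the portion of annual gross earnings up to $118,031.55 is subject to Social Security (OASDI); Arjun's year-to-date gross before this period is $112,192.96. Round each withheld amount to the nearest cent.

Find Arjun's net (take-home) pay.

403(b): $8,980.27 × 0.0375 = $336.76
SIMPLE IRA contribution: $8,980.27 × 0.09 = $808.22
Pre-tax total = $336.76 + $808.22 = $1,144.98
Taxable wages = $8,980.27 − $1,144.98 = $7,835.29
Federal tax withheld: $7,835.29 × 0.2175 = $1,704.18
State income tax: $7,835.29 × 0.05 = $391.76
SDI: $8,980.27 × 0.005 = $44.90
Social Security (OASDI): only $118,031.55 − $112,192.96 = $5,838.59 of this check is subject → $5,838.59 × 0.0625 = $364.91
Medical insurance premium: $76.97
Total deductions = $336.76 + $808.22 + $1,704.18 + $391.76 + $44.90 + $364.91 + $76.97 = $3,727.70
Net pay = $8,980.27 − $3,727.70 = $5,252.57

$5,252.57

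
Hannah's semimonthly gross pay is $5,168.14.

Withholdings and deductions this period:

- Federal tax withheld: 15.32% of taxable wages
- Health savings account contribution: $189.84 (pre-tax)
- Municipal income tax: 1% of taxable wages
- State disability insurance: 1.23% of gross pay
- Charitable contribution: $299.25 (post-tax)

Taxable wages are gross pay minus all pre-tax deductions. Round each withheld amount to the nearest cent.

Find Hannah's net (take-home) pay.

$3,803.02

Health savings account contribution: $189.84
Taxable wages = $5,168.14 − $189.84 = $4,978.30
Federal tax withheld: $4,978.30 × 0.1532 = $762.68
Municipal income tax: $4,978.30 × 0.01 = $49.78
State disability insurance: $5,168.14 × 0.0123 = $63.57
Charitable contribution: $299.25
Total deductions = $189.84 + $762.68 + $49.78 + $63.57 + $299.25 = $1,365.12
Net pay = $5,168.14 − $1,365.12 = $3,803.02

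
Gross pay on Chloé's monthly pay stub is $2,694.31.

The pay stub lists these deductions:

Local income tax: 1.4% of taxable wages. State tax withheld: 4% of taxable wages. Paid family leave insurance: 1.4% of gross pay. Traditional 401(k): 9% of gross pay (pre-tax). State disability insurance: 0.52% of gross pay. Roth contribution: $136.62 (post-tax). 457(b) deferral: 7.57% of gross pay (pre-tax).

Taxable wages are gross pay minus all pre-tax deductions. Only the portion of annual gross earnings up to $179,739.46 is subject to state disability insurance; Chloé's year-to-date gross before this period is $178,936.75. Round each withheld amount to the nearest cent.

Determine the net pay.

Traditional 401(k): $2,694.31 × 0.09 = $242.49
457(b) deferral: $2,694.31 × 0.0757 = $203.96
Pre-tax total = $242.49 + $203.96 = $446.45
Taxable wages = $2,694.31 − $446.45 = $2,247.86
Local income tax: $2,247.86 × 0.014 = $31.47
State tax withheld: $2,247.86 × 0.04 = $89.91
State disability insurance: only $179,739.46 − $178,936.75 = $802.71 of this check is subject → $802.71 × 0.0052 = $4.17
Paid family leave insurance: $2,694.31 × 0.014 = $37.72
Roth contribution: $136.62
Total deductions = $242.49 + $203.96 + $31.47 + $89.91 + $4.17 + $37.72 + $136.62 = $746.34
Net pay = $2,694.31 − $746.34 = $1,947.97

$1,947.97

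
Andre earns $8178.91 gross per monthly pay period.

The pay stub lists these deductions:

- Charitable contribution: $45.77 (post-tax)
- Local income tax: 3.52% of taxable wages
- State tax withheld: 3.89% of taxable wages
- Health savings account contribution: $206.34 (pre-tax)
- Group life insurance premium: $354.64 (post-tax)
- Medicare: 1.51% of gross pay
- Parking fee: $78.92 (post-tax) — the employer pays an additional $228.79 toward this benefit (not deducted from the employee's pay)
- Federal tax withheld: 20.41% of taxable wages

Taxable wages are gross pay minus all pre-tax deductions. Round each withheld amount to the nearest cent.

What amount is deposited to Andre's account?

Health savings account contribution: $206.34
Taxable wages = $8178.91 − $206.34 = $7972.57
Local income tax: $7972.57 × 0.0352 = $280.63
State tax withheld: $7972.57 × 0.0389 = $310.13
Federal tax withheld: $7972.57 × 0.2041 = $1627.20
Medicare: $8178.91 × 0.0151 = $123.50
Group life insurance premium: $354.64
Parking fee: $78.92
Charitable contribution: $45.77
(Employer's $228.79 toward parking fee is not withheld from the employee.)
Total deductions = $206.34 + $280.63 + $310.13 + $1627.20 + $123.50 + $354.64 + $78.92 + $45.77 = $3027.13
Net pay = $8178.91 − $3027.13 = $5151.78

$5151.78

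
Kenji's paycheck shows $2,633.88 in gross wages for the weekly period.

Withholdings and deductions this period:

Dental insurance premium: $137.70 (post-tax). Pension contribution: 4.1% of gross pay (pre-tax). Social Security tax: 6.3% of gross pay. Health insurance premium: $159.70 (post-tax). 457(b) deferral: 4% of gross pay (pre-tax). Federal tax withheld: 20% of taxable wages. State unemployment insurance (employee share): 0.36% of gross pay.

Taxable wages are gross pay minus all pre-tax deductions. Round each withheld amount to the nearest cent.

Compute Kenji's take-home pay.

$1,463.61

Pension contribution: $2,633.88 × 0.041 = $107.99
457(b) deferral: $2,633.88 × 0.04 = $105.36
Pre-tax total = $107.99 + $105.36 = $213.35
Taxable wages = $2,633.88 − $213.35 = $2,420.53
Federal tax withheld: $2,420.53 × 0.2 = $484.11
State unemployment insurance (employee share): $2,633.88 × 0.0036 = $9.48
Social Security tax: $2,633.88 × 0.063 = $165.93
Dental insurance premium: $137.70
Health insurance premium: $159.70
Total deductions = $107.99 + $105.36 + $484.11 + $9.48 + $165.93 + $137.70 + $159.70 = $1,170.27
Net pay = $2,633.88 − $1,170.27 = $1,463.61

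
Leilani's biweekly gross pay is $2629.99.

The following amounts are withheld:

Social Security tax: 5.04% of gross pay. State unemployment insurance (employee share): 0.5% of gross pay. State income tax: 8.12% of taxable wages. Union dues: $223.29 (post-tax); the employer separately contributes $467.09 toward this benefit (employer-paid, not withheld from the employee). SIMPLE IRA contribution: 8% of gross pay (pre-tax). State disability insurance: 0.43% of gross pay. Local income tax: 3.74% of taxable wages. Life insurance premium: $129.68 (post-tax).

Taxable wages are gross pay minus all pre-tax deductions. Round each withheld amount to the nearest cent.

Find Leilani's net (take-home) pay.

SIMPLE IRA contribution: $2629.99 × 0.08 = $210.40
Taxable wages = $2629.99 − $210.40 = $2419.59
Local income tax: $2419.59 × 0.0374 = $90.49
State income tax: $2419.59 × 0.0812 = $196.47
State disability insurance: $2629.99 × 0.0043 = $11.31
Social Security tax: $2629.99 × 0.0504 = $132.55
State unemployment insurance (employee share): $2629.99 × 0.005 = $13.15
Life insurance premium: $129.68
Union dues: $223.29
(Employer's $467.09 toward union dues is not withheld from the employee.)
Total deductions = $210.40 + $90.49 + $196.47 + $11.31 + $132.55 + $13.15 + $129.68 + $223.29 = $1007.34
Net pay = $2629.99 − $1007.34 = $1622.65

$1622.65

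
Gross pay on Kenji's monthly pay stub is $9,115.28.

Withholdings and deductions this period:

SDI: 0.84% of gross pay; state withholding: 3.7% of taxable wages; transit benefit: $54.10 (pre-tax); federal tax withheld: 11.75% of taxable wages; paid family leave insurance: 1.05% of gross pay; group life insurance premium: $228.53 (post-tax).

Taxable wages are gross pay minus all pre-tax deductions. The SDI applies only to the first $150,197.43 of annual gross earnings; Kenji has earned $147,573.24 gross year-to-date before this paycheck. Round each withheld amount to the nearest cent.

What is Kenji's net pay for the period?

$7,314.95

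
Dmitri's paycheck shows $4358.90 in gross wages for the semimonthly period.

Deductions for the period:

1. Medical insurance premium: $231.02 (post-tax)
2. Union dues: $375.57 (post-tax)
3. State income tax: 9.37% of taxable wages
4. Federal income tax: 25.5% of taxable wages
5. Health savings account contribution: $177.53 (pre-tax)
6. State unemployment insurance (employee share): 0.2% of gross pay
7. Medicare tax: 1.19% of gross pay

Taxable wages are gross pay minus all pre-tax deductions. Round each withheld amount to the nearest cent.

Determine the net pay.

$2056.15

Health savings account contribution: $177.53
Taxable wages = $4358.90 − $177.53 = $4181.37
Federal income tax: $4181.37 × 0.255 = $1066.25
State income tax: $4181.37 × 0.0937 = $391.79
State unemployment insurance (employee share): $4358.90 × 0.002 = $8.72
Medicare tax: $4358.90 × 0.0119 = $51.87
Medical insurance premium: $231.02
Union dues: $375.57
Total deductions = $177.53 + $1066.25 + $391.79 + $8.72 + $51.87 + $231.02 + $375.57 = $2302.75
Net pay = $4358.90 − $2302.75 = $2056.15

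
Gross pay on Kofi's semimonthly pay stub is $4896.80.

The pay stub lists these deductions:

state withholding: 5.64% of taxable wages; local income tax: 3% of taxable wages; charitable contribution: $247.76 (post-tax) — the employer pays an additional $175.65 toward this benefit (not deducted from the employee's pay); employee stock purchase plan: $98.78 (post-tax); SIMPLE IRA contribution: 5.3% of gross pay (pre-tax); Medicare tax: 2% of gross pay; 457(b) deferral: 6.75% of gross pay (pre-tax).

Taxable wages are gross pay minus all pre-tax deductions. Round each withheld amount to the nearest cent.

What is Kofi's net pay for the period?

$3490.16

457(b) deferral: $4896.80 × 0.0675 = $330.53
SIMPLE IRA contribution: $4896.80 × 0.053 = $259.53
Pre-tax total = $330.53 + $259.53 = $590.06
Taxable wages = $4896.80 − $590.06 = $4306.74
State withholding: $4306.74 × 0.0564 = $242.90
Local income tax: $4306.74 × 0.03 = $129.20
Medicare tax: $4896.80 × 0.02 = $97.94
Employee stock purchase plan: $98.78
Charitable contribution: $247.76
(Employer's $175.65 toward charitable contribution is not withheld from the employee.)
Total deductions = $330.53 + $259.53 + $242.90 + $129.20 + $97.94 + $98.78 + $247.76 = $1406.64
Net pay = $4896.80 − $1406.64 = $3490.16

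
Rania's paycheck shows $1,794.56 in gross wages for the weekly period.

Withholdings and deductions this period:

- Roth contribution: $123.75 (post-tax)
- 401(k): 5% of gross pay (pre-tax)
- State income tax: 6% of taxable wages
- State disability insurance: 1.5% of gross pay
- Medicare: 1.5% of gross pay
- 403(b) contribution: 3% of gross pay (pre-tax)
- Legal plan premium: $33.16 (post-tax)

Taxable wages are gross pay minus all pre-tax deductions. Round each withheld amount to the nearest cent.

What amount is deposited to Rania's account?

401(k): $1,794.56 × 0.05 = $89.73
403(b) contribution: $1,794.56 × 0.03 = $53.84
Pre-tax total = $89.73 + $53.84 = $143.57
Taxable wages = $1,794.56 − $143.57 = $1,650.99
State income tax: $1,650.99 × 0.06 = $99.06
State disability insurance: $1,794.56 × 0.015 = $26.92
Medicare: $1,794.56 × 0.015 = $26.92
Legal plan premium: $33.16
Roth contribution: $123.75
Total deductions = $89.73 + $53.84 + $99.06 + $26.92 + $26.92 + $33.16 + $123.75 = $453.38
Net pay = $1,794.56 − $453.38 = $1,341.18

$1,341.18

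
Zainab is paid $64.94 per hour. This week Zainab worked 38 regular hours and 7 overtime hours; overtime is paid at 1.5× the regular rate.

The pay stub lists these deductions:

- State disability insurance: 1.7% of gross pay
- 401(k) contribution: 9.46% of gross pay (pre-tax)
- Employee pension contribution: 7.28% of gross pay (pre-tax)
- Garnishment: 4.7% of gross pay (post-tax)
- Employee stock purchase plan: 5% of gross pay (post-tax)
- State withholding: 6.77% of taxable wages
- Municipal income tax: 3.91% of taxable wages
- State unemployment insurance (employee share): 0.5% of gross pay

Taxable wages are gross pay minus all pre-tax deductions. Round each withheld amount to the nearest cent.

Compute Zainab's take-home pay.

Regular pay: 38 × $64.94 = $2467.72
Overtime pay: 7 × $64.94 × 1.5 = $681.87
Gross pay = $2467.72 + $681.87 = $3149.59
Employee pension contribution: $3149.59 × 0.0728 = $229.29
401(k) contribution: $3149.59 × 0.0946 = $297.95
Pre-tax total = $229.29 + $297.95 = $527.24
Taxable wages = $3149.59 − $527.24 = $2622.35
State withholding: $2622.35 × 0.0677 = $177.53
Municipal income tax: $2622.35 × 0.0391 = $102.53
State unemployment insurance (employee share): $3149.59 × 0.005 = $15.75
State disability insurance: $3149.59 × 0.017 = $53.54
Employee stock purchase plan: $3149.59 × 0.05 = $157.48
Garnishment: $3149.59 × 0.047 = $148.03
Total deductions = $229.29 + $297.95 + $177.53 + $102.53 + $15.75 + $53.54 + $157.48 + $148.03 = $1182.10
Net pay = $3149.59 − $1182.10 = $1967.49

$1967.49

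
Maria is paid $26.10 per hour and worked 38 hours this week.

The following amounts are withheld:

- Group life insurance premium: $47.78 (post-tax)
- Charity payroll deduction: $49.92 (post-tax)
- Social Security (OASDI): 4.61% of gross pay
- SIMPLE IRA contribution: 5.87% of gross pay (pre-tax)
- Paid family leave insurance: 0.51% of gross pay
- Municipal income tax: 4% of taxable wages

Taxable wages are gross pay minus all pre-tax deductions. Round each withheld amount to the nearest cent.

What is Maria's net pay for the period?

Gross pay: 38 × $26.10 = $991.80
SIMPLE IRA contribution: $991.80 × 0.0587 = $58.22
Taxable wages = $991.80 − $58.22 = $933.58
Municipal income tax: $933.58 × 0.04 = $37.34
Paid family leave insurance: $991.80 × 0.0051 = $5.06
Social Security (OASDI): $991.80 × 0.0461 = $45.72
Charity payroll deduction: $49.92
Group life insurance premium: $47.78
Total deductions = $58.22 + $37.34 + $5.06 + $45.72 + $49.92 + $47.78 = $244.04
Net pay = $991.80 − $244.04 = $747.76

$747.76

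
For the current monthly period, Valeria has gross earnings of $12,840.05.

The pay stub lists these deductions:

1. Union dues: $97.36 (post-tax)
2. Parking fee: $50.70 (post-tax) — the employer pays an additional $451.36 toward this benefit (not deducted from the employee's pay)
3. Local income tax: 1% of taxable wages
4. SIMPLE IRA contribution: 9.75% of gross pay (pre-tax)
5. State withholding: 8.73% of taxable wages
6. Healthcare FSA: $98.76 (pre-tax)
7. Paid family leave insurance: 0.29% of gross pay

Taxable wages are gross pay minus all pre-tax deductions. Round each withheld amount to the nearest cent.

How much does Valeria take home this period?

Healthcare FSA: $98.76
SIMPLE IRA contribution: $12,840.05 × 0.0975 = $1,251.90
Pre-tax total = $98.76 + $1,251.90 = $1,350.66
Taxable wages = $12,840.05 − $1,350.66 = $11,489.39
State withholding: $11,489.39 × 0.0873 = $1,003.02
Local income tax: $11,489.39 × 0.01 = $114.89
Paid family leave insurance: $12,840.05 × 0.0029 = $37.24
Union dues: $97.36
Parking fee: $50.70
(Employer's $451.36 toward parking fee is not withheld from the employee.)
Total deductions = $98.76 + $1,251.90 + $1,003.02 + $114.89 + $37.24 + $97.36 + $50.70 = $2,653.87
Net pay = $12,840.05 − $2,653.87 = $10,186.18

$10,186.18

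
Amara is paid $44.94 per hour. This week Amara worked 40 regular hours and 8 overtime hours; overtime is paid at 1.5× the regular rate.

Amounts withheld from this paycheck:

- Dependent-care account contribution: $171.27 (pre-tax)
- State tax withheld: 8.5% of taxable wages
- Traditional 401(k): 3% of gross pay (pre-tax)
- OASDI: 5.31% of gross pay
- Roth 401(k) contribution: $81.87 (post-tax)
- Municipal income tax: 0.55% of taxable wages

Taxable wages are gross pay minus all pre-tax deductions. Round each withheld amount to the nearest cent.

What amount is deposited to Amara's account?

$1,699.89

Regular pay: 40 × $44.94 = $1,797.60
Overtime pay: 8 × $44.94 × 1.5 = $539.28
Gross pay = $1,797.60 + $539.28 = $2,336.88
Traditional 401(k): $2,336.88 × 0.03 = $70.11
Dependent-care account contribution: $171.27
Pre-tax total = $70.11 + $171.27 = $241.38
Taxable wages = $2,336.88 − $241.38 = $2,095.50
Municipal income tax: $2,095.50 × 0.0055 = $11.53
State tax withheld: $2,095.50 × 0.085 = $178.12
OASDI: $2,336.88 × 0.0531 = $124.09
Roth 401(k) contribution: $81.87
Total deductions = $70.11 + $171.27 + $11.53 + $178.12 + $124.09 + $81.87 = $636.99
Net pay = $2,336.88 − $636.99 = $1,699.89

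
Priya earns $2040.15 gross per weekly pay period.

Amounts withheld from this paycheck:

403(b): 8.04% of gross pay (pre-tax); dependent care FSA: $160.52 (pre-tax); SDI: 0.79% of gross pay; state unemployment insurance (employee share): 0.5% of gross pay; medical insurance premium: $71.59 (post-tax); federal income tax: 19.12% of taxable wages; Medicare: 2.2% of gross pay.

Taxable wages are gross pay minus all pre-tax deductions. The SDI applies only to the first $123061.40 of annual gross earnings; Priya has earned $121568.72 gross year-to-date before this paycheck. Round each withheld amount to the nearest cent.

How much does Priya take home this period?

$1249.12

403(b): $2040.15 × 0.0804 = $164.03
Dependent care FSA: $160.52
Pre-tax total = $164.03 + $160.52 = $324.55
Taxable wages = $2040.15 − $324.55 = $1715.60
Federal income tax: $1715.60 × 0.1912 = $328.02
Medicare: $2040.15 × 0.022 = $44.88
SDI: only $123061.40 − $121568.72 = $1492.68 of this check is subject → $1492.68 × 0.0079 = $11.79
State unemployment insurance (employee share): $2040.15 × 0.005 = $10.20
Medical insurance premium: $71.59
Total deductions = $164.03 + $160.52 + $328.02 + $44.88 + $11.79 + $10.20 + $71.59 = $791.03
Net pay = $2040.15 − $791.03 = $1249.12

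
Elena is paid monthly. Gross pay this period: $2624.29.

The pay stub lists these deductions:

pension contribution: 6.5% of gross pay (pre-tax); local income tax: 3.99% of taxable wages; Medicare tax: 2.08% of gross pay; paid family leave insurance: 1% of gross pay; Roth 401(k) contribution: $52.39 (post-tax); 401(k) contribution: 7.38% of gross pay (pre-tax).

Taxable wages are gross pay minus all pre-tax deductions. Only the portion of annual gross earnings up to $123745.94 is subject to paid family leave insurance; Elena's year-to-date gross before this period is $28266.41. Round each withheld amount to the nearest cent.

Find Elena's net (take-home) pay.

$2036.64

Pension contribution: $2624.29 × 0.065 = $170.58
401(k) contribution: $2624.29 × 0.0738 = $193.67
Pre-tax total = $170.58 + $193.67 = $364.25
Taxable wages = $2624.29 − $364.25 = $2260.04
Local income tax: $2260.04 × 0.0399 = $90.18
Paid family leave insurance: cap not yet reached, full $2624.29 is subject → $2624.29 × 0.01 = $26.24
Medicare tax: $2624.29 × 0.0208 = $54.59
Roth 401(k) contribution: $52.39
Total deductions = $170.58 + $193.67 + $90.18 + $26.24 + $54.59 + $52.39 = $587.65
Net pay = $2624.29 − $587.65 = $2036.64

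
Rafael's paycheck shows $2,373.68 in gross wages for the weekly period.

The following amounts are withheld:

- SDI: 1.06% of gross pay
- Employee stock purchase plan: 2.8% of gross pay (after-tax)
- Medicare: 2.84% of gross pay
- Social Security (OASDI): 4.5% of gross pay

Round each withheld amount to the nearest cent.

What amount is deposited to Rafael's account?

Medicare: $2,373.68 × 0.0284 = $67.41
SDI: $2,373.68 × 0.0106 = $25.16
Social Security (OASDI): $2,373.68 × 0.045 = $106.82
Employee stock purchase plan: $2,373.68 × 0.028 = $66.46
Total deductions = $67.41 + $25.16 + $106.82 + $66.46 = $265.85
Net pay = $2,373.68 − $265.85 = $2,107.83

$2,107.83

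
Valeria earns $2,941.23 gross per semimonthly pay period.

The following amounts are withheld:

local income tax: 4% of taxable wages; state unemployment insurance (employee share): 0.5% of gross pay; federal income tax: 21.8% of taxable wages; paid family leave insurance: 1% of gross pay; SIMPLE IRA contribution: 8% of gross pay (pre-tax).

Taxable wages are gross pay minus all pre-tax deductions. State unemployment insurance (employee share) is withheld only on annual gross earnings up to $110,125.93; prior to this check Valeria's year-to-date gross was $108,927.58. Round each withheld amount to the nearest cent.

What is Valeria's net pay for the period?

$1,972.40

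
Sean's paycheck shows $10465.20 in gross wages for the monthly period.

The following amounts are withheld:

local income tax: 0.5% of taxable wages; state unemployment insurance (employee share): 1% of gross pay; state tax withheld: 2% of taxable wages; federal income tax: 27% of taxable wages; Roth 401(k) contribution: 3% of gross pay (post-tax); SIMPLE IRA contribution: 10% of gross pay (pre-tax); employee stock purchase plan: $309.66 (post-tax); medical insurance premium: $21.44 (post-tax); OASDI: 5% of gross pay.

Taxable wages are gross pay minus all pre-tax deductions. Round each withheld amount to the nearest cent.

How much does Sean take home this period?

SIMPLE IRA contribution: $10465.20 × 0.1 = $1046.52
Taxable wages = $10465.20 − $1046.52 = $9418.68
Federal income tax: $9418.68 × 0.27 = $2543.04
State tax withheld: $9418.68 × 0.02 = $188.37
Local income tax: $9418.68 × 0.005 = $47.09
State unemployment insurance (employee share): $10465.20 × 0.01 = $104.65
OASDI: $10465.20 × 0.05 = $523.26
Employee stock purchase plan: $309.66
Roth 401(k) contribution: $10465.20 × 0.03 = $313.96
Medical insurance premium: $21.44
Total deductions = $1046.52 + $2543.04 + $188.37 + $47.09 + $104.65 + $523.26 + $309.66 + $313.96 + $21.44 = $5097.99
Net pay = $10465.20 − $5097.99 = $5367.21

$5367.21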